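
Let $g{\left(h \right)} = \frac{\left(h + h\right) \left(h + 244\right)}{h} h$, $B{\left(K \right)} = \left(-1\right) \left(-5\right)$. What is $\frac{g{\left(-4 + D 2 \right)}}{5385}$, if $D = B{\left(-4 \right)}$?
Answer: $\frac{200}{359} \approx 0.5571$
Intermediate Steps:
$B{\left(K \right)} = 5$
$D = 5$
$g{\left(h \right)} = h \left(488 + 2 h\right)$ ($g{\left(h \right)} = \frac{2 h \left(244 + h\right)}{h} h = \left(488 + 2 h\right) h = h \left(488 + 2 h\right)$)
$\frac{g{\left(-4 + D 2 \right)}}{5385} = \frac{2 \left(-4 + 5 \cdot 2\right) \left(244 + \left(-4 + 5 \cdot 2\right)\right)}{5385} = 2 \left(-4 + 10\right) \left(244 + \left(-4 + 10\right)\right) \frac{1}{5385} = 2 \cdot 6 \left(244 + 6\right) \frac{1}{5385} = 2 \cdot 6 \cdot 250 \cdot \frac{1}{5385} = 3000 \cdot \frac{1}{5385} = \frac{200}{359}$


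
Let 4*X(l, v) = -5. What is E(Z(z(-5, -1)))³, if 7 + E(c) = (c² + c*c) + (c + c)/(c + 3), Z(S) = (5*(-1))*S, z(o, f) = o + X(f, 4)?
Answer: 9731167679423541177/1316532736 ≈ 7.3915e+9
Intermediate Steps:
X(l, v) = -5/4 (X(l, v) = (¼)*(-5) = -5/4)
z(o, f) = -5/4 + o (z(o, f) = o - 5/4 = -5/4 + o)
Z(S) = -5*S
E(c) = -7 + 2*c² + 2*c/(3 + c) (E(c) = -7 + ((c² + c*c) + (c + c)/(c + 3)) = -7 + ((c² + c²) + (2*c)/(3 + c)) = -7 + (2*c² + 2*c/(3 + c)) = -7 + 2*c² + 2*c/(3 + c))
E(Z(z(-5, -1)))³ = ((-21 - (-25)*(-5/4 - 5) + 2*(-5*(-5/4 - 5))³ + 6*(-5*(-5/4 - 5))²)/(3 - 5*(-5/4 - 5)))³ = ((-21 - (-25)*(-25)/4 + 2*(-5*(-25/4))³ + 6*(-5*(-25/4))²)/(3 - 5*(-25/4)))³ = ((-21 - 5*125/4 + 2*(125/4)³ + 6*(125/4)²)/(3 + 125/4))³ = ((-21 - 625/4 + 2*(1953125/64) + 6*(15625/16))/(137/4))³ = (4*(-21 - 625/4 + 1953125/32 + 46875/8)/137)³ = ((4/137)*(2134953/32))³ = (2134953/1096)³ = 9731167679423541177/1316532736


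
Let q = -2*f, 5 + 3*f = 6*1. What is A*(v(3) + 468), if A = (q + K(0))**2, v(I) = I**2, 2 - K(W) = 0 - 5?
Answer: 19133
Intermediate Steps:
K(W) = 7 (K(W) = 2 - (0 - 5) = 2 - 1*(-5) = 2 + 5 = 7)
f = 1/3 (f = -5/3 + (6*1)/3 = -5/3 + (1/3)*6 = -5/3 + 2 = 1/3 ≈ 0.33333)
q = -2/3 (q = -2*1/3 = -2/3 ≈ -0.66667)
A = 361/9 (A = (-2/3 + 7)**2 = (19/3)**2 = 361/9 ≈ 40.111)
A*(v(3) + 468) = 361*(3**2 + 468)/9 = 361*(9 + 468)/9 = (361/9)*477 = 19133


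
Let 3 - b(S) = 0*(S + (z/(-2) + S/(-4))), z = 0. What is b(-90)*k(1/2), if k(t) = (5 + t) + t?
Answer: 18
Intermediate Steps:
k(t) = 5 + 2*t
b(S) = 3 (b(S) = 3 - 0*(S + (0/(-2) + S/(-4))) = 3 - 0*(S + (0*(-1/2) + S*(-1/4))) = 3 - 0*(S + (0 - S/4)) = 3 - 0*(S - S/4) = 3 - 0*3*S/4 = 3 - 1*0 = 3 + 0 = 3)
b(-90)*k(1/2) = 3*(5 + 2/2) = 3*(5 + 2*(1/2)) = 3*(5 + 1) = 3*6 = 18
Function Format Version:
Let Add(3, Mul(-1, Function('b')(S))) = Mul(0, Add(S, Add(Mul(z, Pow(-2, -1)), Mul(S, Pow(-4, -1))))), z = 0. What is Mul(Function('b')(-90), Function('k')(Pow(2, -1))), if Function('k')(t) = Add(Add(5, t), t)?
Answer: 18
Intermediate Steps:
Function('k')(t) = Add(5, Mul(2, t))
Function('b')(S) = 3 (Function('b')(S) = Add(3, Mul(-1, Mul(0, Add(S, Add(Mul(0, Pow(-2, -1)), Mul(S, Pow(-4, -1))))))) = Add(3, Mul(-1, Mul(0, Add(S, Add(Mul(0, Rational(-1, 2)), Mul(S, Rational(-1, 4))))))) = Add(3, Mul(-1, Mul(0, Add(S, Add(0, Mul(Rational(-1, 4), S)))))) = Add(3, Mul(-1, Mul(0, Add(S, Mul(Rational(-1, 4), S))))) = Add(3, Mul(-1, Mul(0, Mul(Rational(3, 4), S)))) = Add(3, Mul(-1, 0)) = Add(3, 0) = 3)
Mul(Function('b')(-90), Function('k')(Pow(2, -1))) = Mul(3, Add(5, Mul(2, Pow(2, -1)))) = Mul(3, Add(5, Mul(2, Rational(1, 2)))) = Mul(3, Add(5, 1)) = Mul(3, 6) = 18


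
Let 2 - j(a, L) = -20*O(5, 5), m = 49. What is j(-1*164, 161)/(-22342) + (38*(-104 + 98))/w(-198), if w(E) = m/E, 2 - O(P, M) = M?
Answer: 504305045/547379 ≈ 921.31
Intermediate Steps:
O(P, M) = 2 - M
w(E) = 49/E
j(a, L) = -58 (j(a, L) = 2 - (-20)*(2 - 1*5) = 2 - (-20)*(2 - 5) = 2 - (-20)*(-3) = 2 - 1*60 = 2 - 60 = -58)
j(-1*164, 161)/(-22342) + (38*(-104 + 98))/w(-198) = -58/(-22342) + (38*(-104 + 98))/((49/(-198))) = -58*(-1/22342) + (38*(-6))/((49*(-1/198))) = 29/11171 - 228/(-49/198) = 29/11171 - 228*(-198/49) = 29/11171 + 45144/49 = 504305045/547379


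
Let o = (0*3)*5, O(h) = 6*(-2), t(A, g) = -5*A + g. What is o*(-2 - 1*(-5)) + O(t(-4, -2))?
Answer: -12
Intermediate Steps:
t(A, g) = g - 5*A
O(h) = -12
o = 0 (o = 0*5 = 0)
o*(-2 - 1*(-5)) + O(t(-4, -2)) = 0*(-2 - 1*(-5)) - 12 = 0*(-2 + 5) - 12 = 0*3 - 12 = 0 - 12 = -12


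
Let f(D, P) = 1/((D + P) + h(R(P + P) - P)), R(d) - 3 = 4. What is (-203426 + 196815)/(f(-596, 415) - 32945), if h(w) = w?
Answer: 3893879/19404606 ≈ 0.20067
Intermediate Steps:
R(d) = 7 (R(d) = 3 + 4 = 7)
f(D, P) = 1/(7 + D) (f(D, P) = 1/((D + P) + (7 - P)) = 1/(7 + D))
(-203426 + 196815)/(f(-596, 415) - 32945) = (-203426 + 196815)/(1/(7 - 596) - 32945) = -6611/(1/(-589) - 32945) = -6611/(-1/589 - 32945) = -6611/(-19404606/589) = -6611*(-589/19404606) = 3893879/19404606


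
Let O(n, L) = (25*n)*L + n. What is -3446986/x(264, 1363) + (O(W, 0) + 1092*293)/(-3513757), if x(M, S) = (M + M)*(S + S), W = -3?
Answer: -6286194248993/2528724417648 ≈ -2.4859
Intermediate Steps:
O(n, L) = n + 25*L*n (O(n, L) = 25*L*n + n = n + 25*L*n)
x(M, S) = 4*M*S (x(M, S) = (2*M)*(2*S) = 4*M*S)
-3446986/x(264, 1363) + (O(W, 0) + 1092*293)/(-3513757) = -3446986/(4*264*1363) + (-3*(1 + 25*0) + 1092*293)/(-3513757) = -3446986/1439328 + (-3*(1 + 0) + 319956)*(-1/3513757) = -3446986*1/1439328 + (-3*1 + 319956)*(-1/3513757) = -1723493/719664 + (-3 + 319956)*(-1/3513757) = -1723493/719664 + 319953*(-1/3513757) = -1723493/719664 - 319953/3513757 = -6286194248993/2528724417648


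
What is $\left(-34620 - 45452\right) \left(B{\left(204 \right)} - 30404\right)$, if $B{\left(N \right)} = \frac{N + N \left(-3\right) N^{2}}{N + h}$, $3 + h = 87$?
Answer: $\frac{28546618855}{3} \approx 9.5155 \cdot 10^{9}$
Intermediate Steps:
$h = 84$ ($h = -3 + 87 = 84$)
$B{\left(N \right)} = \frac{N - 3 N^{3}}{84 + N}$ ($B{\left(N \right)} = \frac{N + N \left(-3\right) N^{2}}{N + 84} = \frac{N + - 3 N N^{2}}{84 + N} = \frac{N - 3 N^{3}}{84 + N}$)
$\left(-34620 - 45452\right) \left(B{\left(204 \right)} - 30404\right) = \left(-34620 - 45452\right) \left(\frac{204 - 3 \cdot 204^{3}}{84 + 204} - 30404\right) = - 80072 \left(\frac{204 - 25468992}{288} - 30404\right) = - 80072 \left(\frac{1}{288} \left(-25468788\right) - 30404\right) = - 80072 \left(- \frac{2122399}{24} - 30404\right) = \left(-80072\right) \left(- \frac{2852095}{24}\right) = \frac{28546618855}{3}$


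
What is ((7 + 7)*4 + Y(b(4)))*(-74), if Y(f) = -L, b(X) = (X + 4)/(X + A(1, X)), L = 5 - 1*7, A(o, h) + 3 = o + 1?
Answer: -4292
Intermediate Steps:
A(o, h) = -2 + o (A(o, h) = -3 + (o + 1) = -3 + (1 + o) = -2 + o)
L = -2 (L = 5 - 7 = -2)
b(X) = (4 + X)/(-1 + X) (b(X) = (X + 4)/(X + (-2 + 1)) = (4 + X)/(X - 1) = (4 + X)/(-1 + X))
Y(f) = 2 (Y(f) = -1*(-2) = 2)
((7 + 7)*4 + Y(b(4)))*(-74) = ((7 + 7)*4 + 2)*(-74) = (14*4 + 2)*(-74) = (56 + 2)*(-74) = 58*(-74) = -4292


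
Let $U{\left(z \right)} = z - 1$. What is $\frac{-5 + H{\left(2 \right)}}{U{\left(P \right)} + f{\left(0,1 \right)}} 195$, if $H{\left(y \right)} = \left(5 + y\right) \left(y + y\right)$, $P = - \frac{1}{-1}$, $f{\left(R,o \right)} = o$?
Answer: $4485$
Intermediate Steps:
$P = 1$ ($P = \left(-1\right) \left(-1\right) = 1$)
$U{\left(z \right)} = -1 + z$ ($U{\left(z \right)} = z - 1 = -1 + z$)
$H{\left(y \right)} = 2 y \left(5 + y\right)$ ($H{\left(y \right)} = \left(5 + y\right) 2 y = 2 y \left(5 + y\right)$)
$\frac{-5 + H{\left(2 \right)}}{U{\left(P \right)} + f{\left(0,1 \right)}} 195 = \frac{-5 + 2 \cdot 2 \left(5 + 2\right)}{\left(-1 + 1\right) + 1} \cdot 195 = \frac{-5 + 2 \cdot 2 \cdot 7}{0 + 1} \cdot 195 = \frac{-5 + 28}{1} \cdot 195 = 23 \cdot 1 \cdot 195 = 23 \cdot 195 = 4485$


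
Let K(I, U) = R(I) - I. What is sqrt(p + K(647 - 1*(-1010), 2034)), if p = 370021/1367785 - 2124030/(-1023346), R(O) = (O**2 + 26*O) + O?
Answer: 11*sqrt(11288657435285344577050305415)/699858654305 ≈ 1669.9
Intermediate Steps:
R(O) = O**2 + 27*O
K(I, U) = -I + I*(27 + I) (K(I, U) = I*(27 + I) - I = -I + I*(27 + I))
p = 1641937941908/699858654305 (p = 370021*(1/1367785) - 2124030*(-1/1023346) = 370021/1367785 + 1062015/511673 = 1641937941908/699858654305 ≈ 2.3461)
sqrt(p + K(647 - 1*(-1010), 2034)) = sqrt(1641937941908/699858654305 + (647 - 1*(-1010))*(26 + (647 - 1*(-1010)))) = sqrt(1641937941908/699858654305 + (647 + 1010)*(26 + (647 + 1010))) = sqrt(1641937941908/699858654305 + 1657*(26 + 1657)) = sqrt(1641937941908/699858654305 + 1657*1683) = sqrt(1641937941908/699858654305 + 2788731) = sqrt(1951719166816578863/699858654305) = 11*sqrt(11288657435285344577050305415)/699858654305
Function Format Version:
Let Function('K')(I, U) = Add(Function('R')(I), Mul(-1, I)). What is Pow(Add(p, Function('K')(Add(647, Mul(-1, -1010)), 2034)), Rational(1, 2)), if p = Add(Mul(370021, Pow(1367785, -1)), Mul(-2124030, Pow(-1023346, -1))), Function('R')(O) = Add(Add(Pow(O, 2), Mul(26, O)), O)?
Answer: Mul(Rational(11, 699858654305), Pow(11288657435285344577050305415, Rational(1, 2))) ≈ 1669.9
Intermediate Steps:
Function('R')(O) = Add(Pow(O, 2), Mul(27, O))
Function('K')(I, U) = Add(Mul(-1, I), Mul(I, Add(27, I))) (Function('K')(I, U) = Add(Mul(I, Add(27, I)), Mul(-1, I)) = Add(Mul(-1, I), Mul(I, Add(27, I))))
p = Rational(1641937941908, 699858654305) (p = Add(Mul(370021, Rational(1, 1367785)), Mul(-2124030, Rational(-1, 1023346))) = Add(Rational(370021, 1367785), Rational(1062015, 511673)) = Rational(1641937941908, 699858654305) ≈ 2.3461)
Pow(Add(p, Function('K')(Add(647, Mul(-1, -1010)), 2034)), Rational(1, 2)) = Pow(Add(Rational(1641937941908, 699858654305), Mul(Add(647, Mul(-1, -1010)), Add(26, Add(647, Mul(-1, -1010))))), Rational(1, 2)) = Pow(Add(Rational(1641937941908, 699858654305), Mul(Add(647, 1010), Add(26, Add(647, 1010)))), Rational(1, 2)) = Pow(Add(Rational(1641937941908, 699858654305), Mul(1657, Add(26, 1657))), Rational(1, 2)) = Pow(Add(Rational(1641937941908, 699858654305), Mul(1657, 1683)), Rational(1, 2)) = Pow(Add(Rational(1641937941908, 699858654305), 2788731), Rational(1, 2)) = Pow(Rational(1951719166816578863, 699858654305), Rational(1, 2)) = Mul(Rational(11, 699858654305), Pow(11288657435285344577050305415, Rational(1, 2)))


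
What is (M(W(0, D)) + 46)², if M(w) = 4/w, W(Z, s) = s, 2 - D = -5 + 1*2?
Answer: 54756/25 ≈ 2190.2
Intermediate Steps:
D = 5 (D = 2 - (-5 + 1*2) = 2 - (-5 + 2) = 2 - 1*(-3) = 2 + 3 = 5)
(M(W(0, D)) + 46)² = (4/5 + 46)² = (4*(⅕) + 46)² = (⅘ + 46)² = (234/5)² = 54756/25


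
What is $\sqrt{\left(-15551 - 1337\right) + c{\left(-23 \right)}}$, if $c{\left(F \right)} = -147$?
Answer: $i \sqrt{17035} \approx 130.52 i$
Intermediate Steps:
$\sqrt{\left(-15551 - 1337\right) + c{\left(-23 \right)}} = \sqrt{\left(-15551 - 1337\right) - 147} = \sqrt{-16888 - 147} = \sqrt{-17035} = i \sqrt{17035}$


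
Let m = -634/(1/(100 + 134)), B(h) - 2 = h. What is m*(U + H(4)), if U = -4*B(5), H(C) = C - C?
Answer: 4153968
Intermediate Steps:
H(C) = 0
B(h) = 2 + h
m = -148356 (m = -634/(1/234) = -634/1/234 = -634*234 = -148356)
U = -28 (U = -4*(2 + 5) = -4*7 = -28)
m*(U + H(4)) = -148356*(-28 + 0) = -148356*(-28) = 4153968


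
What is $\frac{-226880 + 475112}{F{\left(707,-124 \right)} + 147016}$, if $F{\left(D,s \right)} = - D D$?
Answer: $- \frac{82744}{117611} \approx -0.70354$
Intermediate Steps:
$F{\left(D,s \right)} = - D^{2}$
$\frac{-226880 + 475112}{F{\left(707,-124 \right)} + 147016} = \frac{-226880 + 475112}{- 707^{2} + 147016} = \frac{248232}{\left(-1\right) 499849 + 147016} = \frac{248232}{-499849 + 147016} = \frac{248232}{-352833} = 248232 \left(- \frac{1}{352833}\right) = - \frac{82744}{117611}$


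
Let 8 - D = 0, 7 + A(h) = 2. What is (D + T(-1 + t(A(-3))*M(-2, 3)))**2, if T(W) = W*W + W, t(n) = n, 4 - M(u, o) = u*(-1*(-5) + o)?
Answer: 102171664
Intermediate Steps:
A(h) = -5 (A(h) = -7 + 2 = -5)
M(u, o) = 4 - u*(5 + o) (M(u, o) = 4 - u*(-1*(-5) + o) = 4 - u*(5 + o))
D = 8 (D = 8 - 1*0 = 8 + 0 = 8)
T(W) = W + W**2 (T(W) = W**2 + W = W + W**2)
(D + T(-1 + t(A(-3))*M(-2, 3)))**2 = (8 + (-1 - 5*(4 - 5*(-2) - 1*3*(-2)))*(1 + (-1 - 5*(4 - 5*(-2) - 1*3*(-2)))))**2 = (8 + (-1 - 5*(4 + 10 + 6))*(1 + (-1 - 5*(4 + 10 + 6))))**2 = (8 + (-1 - 5*20)*(1 + (-1 - 5*20)))**2 = (8 + (-1 - 100)*(1 + (-1 - 100)))**2 = (8 - 101*(1 - 101))**2 = (8 - 101*(-100))**2 = (8 + 10100)**2 = 10108**2 = 102171664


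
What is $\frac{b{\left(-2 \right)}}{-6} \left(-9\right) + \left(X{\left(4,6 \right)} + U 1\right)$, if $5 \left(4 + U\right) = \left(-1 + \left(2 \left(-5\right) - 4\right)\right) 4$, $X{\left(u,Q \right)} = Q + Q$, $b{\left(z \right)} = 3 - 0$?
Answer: $\frac{1}{2} \approx 0.5$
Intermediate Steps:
$b{\left(z \right)} = 3$ ($b{\left(z \right)} = 3 + 0 = 3$)
$X{\left(u,Q \right)} = 2 Q$
$U = -16$ ($U = -4 + \frac{\left(-1 + \left(2 \left(-5\right) - 4\right)\right) 4}{5} = -4 + \frac{\left(-1 - 14\right) 4}{5} = -4 + \frac{\left(-15\right) 4}{5} = -4 + \frac{1}{5} \left(-60\right) = -4 - 12 = -16$)
$\frac{b{\left(-2 \right)}}{-6} \left(-9\right) + \left(X{\left(4,6 \right)} + U 1\right) = \frac{3}{-6} \left(-9\right) + \left(2 \cdot 6 - 16\right) = 3 \left(- \frac{1}{6}\right) \left(-9\right) + \left(12 - 16\right) = \left(- \frac{1}{2}\right) \left(-9\right) - 4 = \frac{9}{2} - 4 = \frac{1}{2}$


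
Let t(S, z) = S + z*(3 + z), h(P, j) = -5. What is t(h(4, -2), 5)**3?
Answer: 42875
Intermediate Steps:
t(h(4, -2), 5)**3 = (-5 + 5**2 + 3*5)**3 = (-5 + 25 + 15)**3 = 35**3 = 42875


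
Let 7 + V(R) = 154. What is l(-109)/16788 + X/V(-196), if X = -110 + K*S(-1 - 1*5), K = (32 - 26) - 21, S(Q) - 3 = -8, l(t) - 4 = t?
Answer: -28715/117516 ≈ -0.24435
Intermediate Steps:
V(R) = 147 (V(R) = -7 + 154 = 147)
l(t) = 4 + t
S(Q) = -5 (S(Q) = 3 - 8 = -5)
K = -15 (K = 6 - 21 = -15)
X = -35 (X = -110 - 15*(-5) = -110 + 75 = -35)
l(-109)/16788 + X/V(-196) = (4 - 109)/16788 - 35/147 = -105*1/16788 - 35*1/147 = -35/5596 - 5/21 = -28715/117516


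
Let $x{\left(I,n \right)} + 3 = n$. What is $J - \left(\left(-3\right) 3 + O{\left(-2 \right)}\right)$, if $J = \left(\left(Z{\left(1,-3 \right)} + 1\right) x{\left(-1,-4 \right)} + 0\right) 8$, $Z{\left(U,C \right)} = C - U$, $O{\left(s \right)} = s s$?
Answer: $173$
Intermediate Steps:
$O{\left(s \right)} = s^{2}$
$x{\left(I,n \right)} = -3 + n$
$J = 168$ ($J = \left(\left(\left(-3 - 1\right) + 1\right) \left(-3 - 4\right) + 0\right) 8 = \left(\left(\left(-3 - 1\right) + 1\right) \left(-7\right) + 0\right) 8 = \left(\left(-4 + 1\right) \left(-7\right) + 0\right) 8 = \left(\left(-3\right) \left(-7\right) + 0\right) 8 = \left(21 + 0\right) 8 = 21 \cdot 8 = 168$)
$J - \left(\left(-3\right) 3 + O{\left(-2 \right)}\right) = 168 - \left(\left(-3\right) 3 + \left(-2\right)^{2}\right) = 168 - \left(-9 + 4\right) = 168 - -5 = 168 + 5 = 173$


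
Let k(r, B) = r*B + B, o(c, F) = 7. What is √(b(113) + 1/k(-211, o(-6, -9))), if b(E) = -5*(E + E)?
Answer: 13*I*√294870/210 ≈ 33.615*I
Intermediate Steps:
k(r, B) = B + B*r (k(r, B) = B*r + B = B + B*r)
b(E) = -10*E
√(b(113) + 1/k(-211, o(-6, -9))) = √(-10*113 + 1/(7*(1 - 211))) = √(-1130 + 1/(7*(-210))) = √(-1130 + 1/(-1470)) = √(-1130 - 1/1470) = √(-1661101/1470) = 13*I*√294870/210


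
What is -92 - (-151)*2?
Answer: 210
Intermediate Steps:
-92 - (-151)*2 = -92 - 151*(-2) = -92 + 302 = 210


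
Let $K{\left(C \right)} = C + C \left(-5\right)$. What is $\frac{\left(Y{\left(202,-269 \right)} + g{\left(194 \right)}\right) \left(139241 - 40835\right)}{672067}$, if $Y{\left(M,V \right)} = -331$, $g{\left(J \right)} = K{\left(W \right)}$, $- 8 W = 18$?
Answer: $- \frac{2880612}{61097} \approx -47.148$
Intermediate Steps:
$W = - \frac{9}{4}$ ($W = \left(- \frac{1}{8}\right) 18 = - \frac{9}{4} \approx -2.25$)
$K{\left(C \right)} = - 4 C$ ($K{\left(C \right)} = C - 5 C = - 4 C$)
$g{\left(J \right)} = 9$ ($g{\left(J \right)} = \left(-4\right) \left(- \frac{9}{4}\right) = 9$)
$\frac{\left(Y{\left(202,-269 \right)} + g{\left(194 \right)}\right) \left(139241 - 40835\right)}{672067} = \frac{\left(-331 + 9\right) \left(139241 - 40835\right)}{672067} = \left(-322\right) 98406 \cdot \frac{1}{672067} = \left(-31686732\right) \frac{1}{672067} = - \frac{2880612}{61097}$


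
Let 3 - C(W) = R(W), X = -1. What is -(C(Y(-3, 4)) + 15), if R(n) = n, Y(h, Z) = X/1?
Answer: -19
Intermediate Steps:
Y(h, Z) = -1 (Y(h, Z) = -1/1 = -1*1 = -1)
C(W) = 3 - W
-(C(Y(-3, 4)) + 15) = -((3 - 1*(-1)) + 15) = -((3 + 1) + 15) = -(4 + 15) = -1*19 = -19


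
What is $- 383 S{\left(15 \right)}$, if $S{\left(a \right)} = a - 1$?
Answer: $-5362$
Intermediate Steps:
$S{\left(a \right)} = -1 + a$ ($S{\left(a \right)} = a - 1 = -1 + a$)
$- 383 S{\left(15 \right)} = - 383 \left(-1 + 15\right) = \left(-383\right) 14 = -5362$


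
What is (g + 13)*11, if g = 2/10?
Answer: 726/5 ≈ 145.20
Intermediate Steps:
g = 1/5 (g = 2*(1/10) = 1/5 ≈ 0.20000)
(g + 13)*11 = (1/5 + 13)*11 = (66/5)*11 = 726/5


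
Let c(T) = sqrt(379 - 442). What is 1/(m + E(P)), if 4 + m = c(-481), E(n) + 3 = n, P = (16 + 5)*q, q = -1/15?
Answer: -10/159 - 25*I*sqrt(7)/1113 ≈ -0.062893 - 0.059428*I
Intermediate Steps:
q = -1/15 (q = -1*1/15 = -1/15 ≈ -0.066667)
P = -7/5 (P = (16 + 5)*(-1/15) = 21*(-1/15) = -7/5 ≈ -1.4000)
c(T) = 3*I*sqrt(7) (c(T) = sqrt(-63) = 3*I*sqrt(7))
E(n) = -3 + n
m = -4 + 3*I*sqrt(7) ≈ -4.0 + 7.9373*I
1/(m + E(P)) = 1/((-4 + 3*I*sqrt(7)) + (-3 - 7/5)) = 1/((-4 + 3*I*sqrt(7)) - 22/5) = 1/(-42/5 + 3*I*sqrt(7))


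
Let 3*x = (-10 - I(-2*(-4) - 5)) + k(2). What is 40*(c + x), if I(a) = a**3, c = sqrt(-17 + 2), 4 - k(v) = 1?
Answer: -1360/3 + 40*I*sqrt(15) ≈ -453.33 + 154.92*I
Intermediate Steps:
k(v) = 3 (k(v) = 4 - 1*1 = 4 - 1 = 3)
c = I*sqrt(15) (c = sqrt(-15) = I*sqrt(15) ≈ 3.873*I)
x = -34/3 (x = ((-10 - (-2*(-4) - 5)**3) + 3)/3 = ((-10 - (8 - 5)**3) + 3)/3 = ((-10 - 1*3**3) + 3)/3 = ((-10 - 1*27) + 3)/3 = ((-10 - 27) + 3)/3 = (-37 + 3)/3 = (1/3)*(-34) = -34/3 ≈ -11.333)
40*(c + x) = 40*(I*sqrt(15) - 34/3) = 40*(-34/3 + I*sqrt(15)) = -1360/3 + 40*I*sqrt(15)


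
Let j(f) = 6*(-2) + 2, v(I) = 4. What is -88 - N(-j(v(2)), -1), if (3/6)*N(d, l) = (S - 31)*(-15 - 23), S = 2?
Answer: -2292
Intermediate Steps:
j(f) = -10 (j(f) = -12 + 2 = -10)
N(d, l) = 2204 (N(d, l) = 2*((2 - 31)*(-15 - 23)) = 2*(-29*(-38)) = 2*1102 = 2204)
-88 - N(-j(v(2)), -1) = -88 - 1*2204 = -88 - 2204 = -2292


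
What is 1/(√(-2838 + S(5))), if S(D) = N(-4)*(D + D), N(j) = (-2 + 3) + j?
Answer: -I*√717/1434 ≈ -0.018673*I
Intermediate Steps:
N(j) = 1 + j
S(D) = -6*D (S(D) = (1 - 4)*(D + D) = -6*D)
1/(√(-2838 + S(5))) = 1/(√(-2838 - 6*5)) = 1/(√(-2838 - 30)) = 1/(√(-2868)) = 1/(2*I*√717) = -I*√717/1434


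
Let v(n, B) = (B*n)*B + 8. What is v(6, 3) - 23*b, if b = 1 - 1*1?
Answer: 62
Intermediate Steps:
b = 0 (b = 1 - 1 = 0)
v(n, B) = 8 + n*B² (v(n, B) = n*B² + 8 = 8 + n*B²)
v(6, 3) - 23*b = (8 + 6*3²) - 23*0 = (8 + 6*9) + 0 = (8 + 54) + 0 = 62 + 0 = 62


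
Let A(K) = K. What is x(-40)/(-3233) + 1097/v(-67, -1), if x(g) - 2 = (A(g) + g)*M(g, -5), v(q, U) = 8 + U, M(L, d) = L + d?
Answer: 3521387/22631 ≈ 155.60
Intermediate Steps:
x(g) = 2 + 2*g*(-5 + g) (x(g) = 2 + (g + g)*(g - 5) = 2 + (2*g)*(-5 + g) = 2 + 2*g*(-5 + g))
x(-40)/(-3233) + 1097/v(-67, -1) = (2 + 2*(-40)*(-5 - 40))/(-3233) + 1097/(8 - 1) = (2 + 2*(-40)*(-45))*(-1/3233) + 1097/7 = (2 + 3600)*(-1/3233) + 1097*(1/7) = 3602*(-1/3233) + 1097/7 = -3602/3233 + 1097/7 = 3521387/22631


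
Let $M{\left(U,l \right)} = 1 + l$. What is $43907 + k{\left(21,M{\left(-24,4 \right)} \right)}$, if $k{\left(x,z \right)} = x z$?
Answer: $44012$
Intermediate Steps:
$43907 + k{\left(21,M{\left(-24,4 \right)} \right)} = 43907 + 21 \left(1 + 4\right) = 43907 + 21 \cdot 5 = 43907 + 105 = 44012$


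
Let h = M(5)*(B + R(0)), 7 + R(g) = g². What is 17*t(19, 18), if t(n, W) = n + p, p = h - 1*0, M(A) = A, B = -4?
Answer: -612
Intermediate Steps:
R(g) = -7 + g²
h = -55 (h = 5*(-4 + (-7 + 0²)) = 5*(-4 + (-7 + 0)) = 5*(-4 - 7) = 5*(-11) = -55)
p = -55 (p = -55 - 1*0 = -55 + 0 = -55)
t(n, W) = -55 + n (t(n, W) = n - 55 = -55 + n)
17*t(19, 18) = 17*(-55 + 19) = 17*(-36) = -612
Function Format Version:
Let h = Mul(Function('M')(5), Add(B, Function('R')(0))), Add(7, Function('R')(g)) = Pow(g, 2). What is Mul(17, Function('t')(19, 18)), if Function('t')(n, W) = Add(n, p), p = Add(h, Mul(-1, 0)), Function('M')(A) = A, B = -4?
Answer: -612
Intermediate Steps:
Function('R')(g) = Add(-7, Pow(g, 2))
h = -55 (h = Mul(5, Add(-4, Add(-7, Pow(0, 2)))) = Mul(5, Add(-4, Add(-7, 0))) = Mul(5, Add(-4, -7)) = Mul(5, -11) = -55)
p = -55 (p = Add(-55, Mul(-1, 0)) = Add(-55, 0) = -55)
Function('t')(n, W) = Add(-55, n) (Function('t')(n, W) = Add(n, -55) = Add(-55, n))
Mul(17, Function('t')(19, 18)) = Mul(17, Add(-55, 19)) = Mul(17, -36) = -612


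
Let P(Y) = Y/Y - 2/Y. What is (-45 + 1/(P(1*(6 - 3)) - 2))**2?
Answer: 51984/25 ≈ 2079.4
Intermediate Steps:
P(Y) = 1 - 2/Y
(-45 + 1/(P(1*(6 - 3)) - 2))**2 = (-45 + 1/((-2 + 1*(6 - 3))/((1*(6 - 3))) - 2))**2 = (-45 + 1/((-2 + 1*3)/((1*3)) - 2))**2 = (-45 + 1/((-2 + 3)/3 - 2))**2 = (-45 + 1/((1/3)*1 - 2))**2 = (-45 + 1/(1/3 - 2))**2 = (-45 + 1/(-5/3))**2 = (-45 - 3/5)**2 = (-228/5)**2 = 51984/25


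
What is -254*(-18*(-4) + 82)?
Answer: -39116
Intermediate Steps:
-254*(-18*(-4) + 82) = -254*(72 + 82) = -254*154 = -39116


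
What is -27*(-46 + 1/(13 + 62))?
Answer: 31041/25 ≈ 1241.6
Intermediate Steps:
-27*(-46 + 1/(13 + 62)) = -27*(-46 + 1/75) = -27*(-3449/75) = 31041/25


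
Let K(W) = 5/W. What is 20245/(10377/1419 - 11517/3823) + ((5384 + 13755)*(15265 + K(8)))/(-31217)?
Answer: -564578372971045/121375067436 ≈ -4651.5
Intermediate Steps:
20245/(10377/1419 - 11517/3823) + ((5384 + 13755)*(15265 + K(8)))/(-31217) = 20245/(10377/1419 - 11517/3823) + ((5384 + 13755)*(15265 + 5/8))/(-31217) = 20245/(10377*(1/1419) - 11517*1/3823) + (19139*(15265 + 5*(1/8)))*(-1/31217) = 20245/(3459/473 - 11517/3823) + (19139*(15265 + 5/8))*(-1/31217) = 20245/(7776216/1808279) + (19139*(122125/8))*(-1/31217) = 20245*(1808279/7776216) + (2337350375/8)*(-1/31217) = 36608608355/7776216 - 2337350375/249736 = -564578372971045/121375067436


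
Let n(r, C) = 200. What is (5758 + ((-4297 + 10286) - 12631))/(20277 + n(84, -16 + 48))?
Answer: -884/20477 ≈ -0.043170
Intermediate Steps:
(5758 + ((-4297 + 10286) - 12631))/(20277 + n(84, -16 + 48)) = (5758 + ((-4297 + 10286) - 12631))/(20277 + 200) = (5758 + (5989 - 12631))/20477 = (5758 - 6642)*(1/20477) = -884*1/20477 = -884/20477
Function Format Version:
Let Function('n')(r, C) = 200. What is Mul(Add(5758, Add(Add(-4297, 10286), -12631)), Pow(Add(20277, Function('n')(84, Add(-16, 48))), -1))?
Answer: Rational(-884, 20477) ≈ -0.043170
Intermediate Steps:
Mul(Add(5758, Add(Add(-4297, 10286), -12631)), Pow(Add(20277, Function('n')(84, Add(-16, 48))), -1)) = Mul(Add(5758, Add(Add(-4297, 10286), -12631)), Pow(Add(20277, 200), -1)) = Mul(Add(5758, Add(5989, -12631)), Pow(20477, -1)) = Mul(Add(5758, -6642), Rational(1, 20477)) = Mul(-884, Rational(1, 20477)) = Rational(-884, 20477)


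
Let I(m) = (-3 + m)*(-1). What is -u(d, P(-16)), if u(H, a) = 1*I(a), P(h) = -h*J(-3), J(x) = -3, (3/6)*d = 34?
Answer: -51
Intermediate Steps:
d = 68 (d = 2*34 = 68)
I(m) = 3 - m
P(h) = 3*h (P(h) = -h*(-3) = -(-3)*h = 3*h)
u(H, a) = 3 - a (u(H, a) = 1*(3 - a) = 3 - a)
-u(d, P(-16)) = -(3 - 3*(-16)) = -(3 - 1*(-48)) = -(3 + 48) = -1*51 = -51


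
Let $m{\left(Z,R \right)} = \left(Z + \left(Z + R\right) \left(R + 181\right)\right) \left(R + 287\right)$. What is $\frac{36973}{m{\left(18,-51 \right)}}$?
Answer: $- \frac{36973}{1008192} \approx -0.036673$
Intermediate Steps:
$m{\left(Z,R \right)} = \left(287 + R\right) \left(Z + \left(181 + R\right) \left(R + Z\right)\right)$ ($m{\left(Z,R \right)} = \left(Z + \left(R + Z\right) \left(181 + R\right)\right) \left(287 + R\right) = \left(Z + \left(181 + R\right) \left(R + Z\right)\right) \left(287 + R\right) = \left(287 + R\right) \left(Z + \left(181 + R\right) \left(R + Z\right)\right)$)
$\frac{36973}{m{\left(18,-51 \right)}} = \frac{36973}{\left(-51\right)^{3} + 468 \left(-51\right)^{2} + 51947 \left(-51\right) + 52234 \cdot 18 + 18 \left(-51\right)^{2} + 469 \left(-51\right) 18} = \frac{36973}{-132651 + 468 \cdot 2601 - 2649297 + 940212 + 18 \cdot 2601 - 430542} = \frac{36973}{-132651 + 1217268 - 2649297 + 940212 + 46818 - 430542} = \frac{36973}{-1008192} = 36973 \left(- \frac{1}{1008192}\right) = - \frac{36973}{1008192}$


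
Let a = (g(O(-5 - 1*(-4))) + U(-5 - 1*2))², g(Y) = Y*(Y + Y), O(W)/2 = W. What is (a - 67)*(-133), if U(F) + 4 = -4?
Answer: 8911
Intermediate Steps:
O(W) = 2*W
g(Y) = 2*Y² (g(Y) = Y*(2*Y) = 2*Y²)
U(F) = -8 (U(F) = -4 - 4 = -8)
a = 0 (a = (2*(2*(-5 - 1*(-4)))² - 8)² = (2*(2*(-5 + 4))² - 8)² = (2*(2*(-1))² - 8)² = (2*(-2)² - 8)² = (2*4 - 8)² = (8 - 8)² = 0² = 0)
(a - 67)*(-133) = (0 - 67)*(-133) = -67*(-133) = 8911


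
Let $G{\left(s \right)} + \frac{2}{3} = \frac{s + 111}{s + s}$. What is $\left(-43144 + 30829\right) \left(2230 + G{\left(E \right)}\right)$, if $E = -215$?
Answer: $- \frac{1180660396}{43} \approx -2.7457 \cdot 10^{7}$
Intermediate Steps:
$G{\left(s \right)} = - \frac{2}{3} + \frac{111 + s}{2 s}$ ($G{\left(s \right)} = - \frac{2}{3} + \frac{s + 111}{s + s} = - \frac{2}{3} + \frac{111 + s}{2 s}$)
$\left(-43144 + 30829\right) \left(2230 + G{\left(E \right)}\right) = \left(-43144 + 30829\right) \left(2230 + \frac{333 - -215}{6 \left(-215\right)}\right) = - 12315 \left(2230 + \frac{1}{6} \left(- \frac{1}{215}\right) \left(333 + 215\right)\right) = - 12315 \left(2230 + \frac{1}{6} \left(- \frac{1}{215}\right) 548\right) = - 12315 \left(2230 - \frac{274}{645}\right) = \left(-12315\right) \frac{1438076}{645} = - \frac{1180660396}{43}$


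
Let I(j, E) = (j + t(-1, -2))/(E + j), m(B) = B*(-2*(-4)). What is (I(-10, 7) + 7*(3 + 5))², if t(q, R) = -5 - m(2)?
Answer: 39601/9 ≈ 4400.1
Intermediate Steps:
m(B) = 8*B (m(B) = B*8 = 8*B)
t(q, R) = -21 (t(q, R) = -5 - 8*2 = -5 - 1*16 = -5 - 16 = -21)
I(j, E) = (-21 + j)/(E + j) (I(j, E) = (j - 21)/(E + j) = (-21 + j)/(E + j))
(I(-10, 7) + 7*(3 + 5))² = ((-21 - 10)/(7 - 10) + 7*(3 + 5))² = (-31/(-3) + 7*8)² = (-⅓*(-31) + 56)² = (31/3 + 56)² = (199/3)² = 39601/9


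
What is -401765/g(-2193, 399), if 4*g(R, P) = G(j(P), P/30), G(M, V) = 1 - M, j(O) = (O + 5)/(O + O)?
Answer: -641216940/197 ≈ -3.2549e+6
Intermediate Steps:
j(O) = (5 + O)/(2*O) (j(O) = (5 + O)/((2*O)) = (5 + O)*(1/(2*O)) = (5 + O)/(2*O))
g(R, P) = ¼ - (5 + P)/(8*P) (g(R, P) = (1 - (5 + P)/(2*P))/4 = ¼ - (5 + P)/(8*P))
-401765/g(-2193, 399) = -401765*3192/(-5 + 399) = -401765/((⅛)*(1/399)*394) = -401765/197/1596 = -401765*1596/197 = -641216940/197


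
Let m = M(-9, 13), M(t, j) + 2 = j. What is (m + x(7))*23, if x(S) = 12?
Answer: 529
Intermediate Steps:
M(t, j) = -2 + j
m = 11 (m = -2 + 13 = 11)
(m + x(7))*23 = (11 + 12)*23 = 23*23 = 529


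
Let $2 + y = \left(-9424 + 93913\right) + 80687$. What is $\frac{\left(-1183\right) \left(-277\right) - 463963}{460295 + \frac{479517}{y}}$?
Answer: $- \frac{2500954592}{8447693983} \approx -0.29605$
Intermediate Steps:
$y = 165174$ ($y = -2 + \left(\left(-9424 + 93913\right) + 80687\right) = -2 + \left(84489 + 80687\right) = -2 + 165176 = 165174$)
$\frac{\left(-1183\right) \left(-277\right) - 463963}{460295 + \frac{479517}{y}} = \frac{\left(-1183\right) \left(-277\right) - 463963}{460295 + \frac{479517}{165174}} = \frac{327691 - 463963}{460295 + 479517 \cdot \frac{1}{165174}} = - \frac{136272}{460295 + \frac{159839}{55058}} = - \frac{136272}{\frac{25343081949}{55058}} = \left(-136272\right) \frac{55058}{25343081949} = - \frac{2500954592}{8447693983}$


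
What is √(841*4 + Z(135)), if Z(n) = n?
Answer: √3499 ≈ 59.152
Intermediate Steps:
√(841*4 + Z(135)) = √(841*4 + 135) = √(3364 + 135) = √3499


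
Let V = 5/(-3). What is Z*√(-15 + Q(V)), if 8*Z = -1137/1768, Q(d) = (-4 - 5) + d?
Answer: -379*I*√231/14144 ≈ -0.40726*I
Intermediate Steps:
V = -5/3 (V = 5*(-⅓) = -5/3 ≈ -1.6667)
Q(d) = -9 + d
Z = -1137/14144 (Z = (-1137/1768)/8 = (-1137*1/1768)/8 = (⅛)*(-1137/1768) = -1137/14144 ≈ -0.080387)
Z*√(-15 + Q(V)) = -1137*√(-15 + (-9 - 5/3))/14144 = -1137*√(-15 - 32/3)/14144 = -379*I*√231/14144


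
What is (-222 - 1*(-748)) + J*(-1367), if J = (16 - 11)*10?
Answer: -67824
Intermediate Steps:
J = 50 (J = 5*10 = 50)
(-222 - 1*(-748)) + J*(-1367) = (-222 - 1*(-748)) + 50*(-1367) = (-222 + 748) - 68350 = 526 - 68350 = -67824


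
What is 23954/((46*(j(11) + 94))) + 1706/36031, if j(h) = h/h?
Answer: 435270897/78727735 ≈ 5.5288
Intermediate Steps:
j(h) = 1
23954/((46*(j(11) + 94))) + 1706/36031 = 23954/((46*(1 + 94))) + 1706/36031 = 23954/((46*95)) + 1706*(1/36031) = 23954/4370 + 1706/36031 = 23954*(1/4370) + 1706/36031 = 11977/2185 + 1706/36031 = 435270897/78727735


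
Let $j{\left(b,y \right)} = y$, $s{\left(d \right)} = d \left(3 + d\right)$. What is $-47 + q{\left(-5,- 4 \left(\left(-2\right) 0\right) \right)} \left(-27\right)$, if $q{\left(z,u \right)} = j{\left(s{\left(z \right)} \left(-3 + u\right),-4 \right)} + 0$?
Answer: $61$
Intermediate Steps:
$q{\left(z,u \right)} = -4$ ($q{\left(z,u \right)} = -4 + 0 = -4$)
$-47 + q{\left(-5,- 4 \left(\left(-2\right) 0\right) \right)} \left(-27\right) = -47 - -108 = -47 + 108 = 61$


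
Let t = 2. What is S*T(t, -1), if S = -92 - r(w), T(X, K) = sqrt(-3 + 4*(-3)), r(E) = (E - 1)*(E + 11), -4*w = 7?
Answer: -1065*I*sqrt(15)/16 ≈ -257.8*I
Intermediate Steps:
w = -7/4 (w = -1/4*7 = -7/4 ≈ -1.7500)
r(E) = (-1 + E)*(11 + E)
T(X, K) = I*sqrt(15) (T(X, K) = sqrt(-3 - 12) = sqrt(-15) = I*sqrt(15))
S = -1065/16 (S = -92 - (-11 + (-7/4)**2 + 10*(-7/4)) = -92 - (-11 + 49/16 - 35/2) = -92 - 1*(-407/16) = -92 + 407/16 = -1065/16 ≈ -66.563)
S*T(t, -1) = -1065*I*sqrt(15)/16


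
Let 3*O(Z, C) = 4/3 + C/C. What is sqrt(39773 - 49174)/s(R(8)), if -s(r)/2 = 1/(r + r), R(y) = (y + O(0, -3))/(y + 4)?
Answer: -79*I*sqrt(9401)/108 ≈ -70.924*I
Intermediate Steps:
O(Z, C) = 7/9 (O(Z, C) = (4/3 + C/C)/3 = (4*(1/3) + 1)/3 = (4/3 + 1)/3 = (1/3)*(7/3) = 7/9)
R(y) = (7/9 + y)/(4 + y) (R(y) = (y + 7/9)/(y + 4) = (7/9 + y)/(4 + y))
s(r) = -1/r (s(r) = -2/(r + r) = -2*1/(2*r) = -1/r)
sqrt(39773 - 49174)/s(R(8)) = sqrt(39773 - 49174)/((-1/((7/9 + 8)/(4 + 8)))) = sqrt(-9401)/((-1/((79/9)/12))) = (I*sqrt(9401))/((-1/((1/12)*(79/9)))) = (I*sqrt(9401))/((-1/79/108)) = (I*sqrt(9401))/((-1*108/79)) = (I*sqrt(9401))/(-108/79) = (I*sqrt(9401))*(-79/108) = -79*I*sqrt(9401)/108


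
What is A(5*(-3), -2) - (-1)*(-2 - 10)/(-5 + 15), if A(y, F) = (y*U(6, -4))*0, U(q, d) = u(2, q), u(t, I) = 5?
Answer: -6/5 ≈ -1.2000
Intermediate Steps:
U(q, d) = 5
A(y, F) = 0 (A(y, F) = (y*5)*0 = (5*y)*0 = 0)
A(5*(-3), -2) - (-1)*(-2 - 10)/(-5 + 15) = 0 - (-1)*(-2 - 10)/(-5 + 15) = 0 - (-1)*(-12/10) = 0 - (-1)*(-12*⅒) = 0 - (-1)*(-6)/5 = 0 - 1*6/5 = 0 - 6/5 = -6/5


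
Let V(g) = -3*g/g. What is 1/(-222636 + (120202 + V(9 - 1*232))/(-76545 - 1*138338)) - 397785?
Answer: -19030357316906678/47840811787 ≈ -3.9779e+5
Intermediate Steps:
V(g) = -3 (V(g) = -3*1 = -3)
1/(-222636 + (120202 + V(9 - 1*232))/(-76545 - 1*138338)) - 397785 = 1/(-222636 + (120202 - 3)/(-76545 - 1*138338)) - 397785 = 1/(-222636 + 120199/(-76545 - 138338)) - 397785 = 1/(-222636 + 120199/(-214883)) - 397785 = 1/(-222636 + 120199*(-1/214883)) - 397785 = 1/(-222636 - 120199/214883) - 397785 = 1/(-47840811787/214883) - 397785 = -214883/47840811787 - 397785 = -19030357316906678/47840811787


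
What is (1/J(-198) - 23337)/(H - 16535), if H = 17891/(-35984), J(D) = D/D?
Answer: 839722624/595013331 ≈ 1.4113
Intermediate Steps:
J(D) = 1
H = -17891/35984 (H = 17891*(-1/35984) = -17891/35984 ≈ -0.49719)
(1/J(-198) - 23337)/(H - 16535) = (1/1 - 23337)/(-17891/35984 - 16535) = (1 - 23337)/(-595013331/35984) = -23336*(-35984/595013331) = 839722624/595013331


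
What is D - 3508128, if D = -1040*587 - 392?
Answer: -4119000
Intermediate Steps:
D = -610872 (D = -610480 - 392 = -610872)
D - 3508128 = -610872 - 3508128 = -4119000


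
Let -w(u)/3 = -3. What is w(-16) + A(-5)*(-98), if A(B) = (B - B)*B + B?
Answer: 499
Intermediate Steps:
w(u) = 9 (w(u) = -3*(-3) = 9)
A(B) = B (A(B) = 0*B + B = 0 + B = B)
w(-16) + A(-5)*(-98) = 9 - 5*(-98) = 9 + 490 = 499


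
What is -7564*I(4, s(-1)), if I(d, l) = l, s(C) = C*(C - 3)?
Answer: -30256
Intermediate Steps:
s(C) = C*(-3 + C)
-7564*I(4, s(-1)) = -7564*(-(-3 - 1)) = -7564*(-1*(-4)) = -7564*4 = -244*124 = -30256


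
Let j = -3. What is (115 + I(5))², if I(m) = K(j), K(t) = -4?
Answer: 12321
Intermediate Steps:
I(m) = -4
(115 + I(5))² = (115 - 4)² = 111² = 12321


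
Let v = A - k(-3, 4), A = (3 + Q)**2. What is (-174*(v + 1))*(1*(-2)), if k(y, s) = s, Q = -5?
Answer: 348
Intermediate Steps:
A = 4 (A = (3 - 5)**2 = (-2)**2 = 4)
v = 0 (v = 4 - 1*4 = 4 - 4 = 0)
(-174*(v + 1))*(1*(-2)) = (-174*(0 + 1))*(1*(-2)) = -174*(-2) = 348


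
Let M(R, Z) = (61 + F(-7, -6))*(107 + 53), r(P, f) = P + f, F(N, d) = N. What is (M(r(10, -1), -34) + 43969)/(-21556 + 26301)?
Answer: 52609/4745 ≈ 11.087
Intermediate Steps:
M(R, Z) = 8640 (M(R, Z) = (61 - 7)*(107 + 53) = 54*160 = 8640)
(M(r(10, -1), -34) + 43969)/(-21556 + 26301) = (8640 + 43969)/(-21556 + 26301) = 52609/4745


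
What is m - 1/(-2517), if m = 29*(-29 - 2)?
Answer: -2262782/2517 ≈ -899.00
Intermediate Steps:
m = -899 (m = 29*(-31) = -899)
m - 1/(-2517) = -899 - 1/(-2517) = -899 - 1*(-1/2517) = -899 + 1/2517 = -2262782/2517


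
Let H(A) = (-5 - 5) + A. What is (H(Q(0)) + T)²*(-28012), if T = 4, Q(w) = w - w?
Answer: -1008432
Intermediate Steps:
Q(w) = 0
H(A) = -10 + A
(H(Q(0)) + T)²*(-28012) = ((-10 + 0) + 4)²*(-28012) = (-10 + 4)²*(-28012) = (-6)²*(-28012) = 36*(-28012) = -1008432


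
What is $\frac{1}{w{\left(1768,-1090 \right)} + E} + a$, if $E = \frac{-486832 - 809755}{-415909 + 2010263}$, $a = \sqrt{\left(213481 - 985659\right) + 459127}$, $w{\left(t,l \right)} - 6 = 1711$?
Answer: $\frac{1594354}{2736209231} + i \sqrt{313051} \approx 0.00058269 + 559.51 i$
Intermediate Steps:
$w{\left(t,l \right)} = 1717$ ($w{\left(t,l \right)} = 6 + 1711 = 1717$)
$a = i \sqrt{313051}$ ($a = \sqrt{\left(213481 - 985659\right) + 459127} = \sqrt{-772178 + 459127} = \sqrt{-313051} = i \sqrt{313051} \approx 559.51 i$)
$E = - \frac{1296587}{1594354} \approx -0.81324$
$\frac{1}{w{\left(1768,-1090 \right)} + E} + a = \frac{1}{1717 - \frac{1296587}{1594354}} + i \sqrt{313051} = \frac{1}{\frac{2736209231}{1594354}} + i \sqrt{313051} = \frac{1594354}{2736209231} + i \sqrt{313051}$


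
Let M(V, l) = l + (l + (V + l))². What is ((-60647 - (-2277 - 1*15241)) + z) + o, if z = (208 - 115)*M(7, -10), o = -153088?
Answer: -181430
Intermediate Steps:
M(V, l) = l + (V + 2*l)²
z = 14787 (z = (208 - 115)*(-10 + (7 + 2*(-10))²) = 93*(-10 + (7 - 20)²) = 93*(-10 + (-13)²) = 93*(-10 + 169) = 93*159 = 14787)
((-60647 - (-2277 - 1*15241)) + z) + o = ((-60647 - (-2277 - 1*15241)) + 14787) - 153088 = ((-60647 - (-2277 - 15241)) + 14787) - 153088 = ((-60647 - 1*(-17518)) + 14787) - 153088 = ((-60647 + 17518) + 14787) - 153088 = (-43129 + 14787) - 153088 = -28342 - 153088 = -181430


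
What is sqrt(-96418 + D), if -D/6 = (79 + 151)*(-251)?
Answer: sqrt(249962) ≈ 499.96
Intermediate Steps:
D = 346380 (D = -6*(79 + 151)*(-251) = -1380*(-251) = -6*(-57730) = 346380)
sqrt(-96418 + D) = sqrt(-96418 + 346380) = sqrt(249962)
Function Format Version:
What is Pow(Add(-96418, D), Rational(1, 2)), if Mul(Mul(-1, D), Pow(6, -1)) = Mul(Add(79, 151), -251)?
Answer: Pow(249962, Rational(1, 2)) ≈ 499.96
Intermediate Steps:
D = 346380 (D = Mul(-6, Mul(Add(79, 151), -251)) = Mul(-6, Mul(230, -251)) = Mul(-6, -57730) = 346380)
Pow(Add(-96418, D), Rational(1, 2)) = Pow(Add(-96418, 346380), Rational(1, 2)) = Pow(249962, Rational(1, 2))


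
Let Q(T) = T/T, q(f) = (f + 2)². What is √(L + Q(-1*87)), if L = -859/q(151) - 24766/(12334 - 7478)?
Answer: I*√142719203929/185742 ≈ 2.0339*I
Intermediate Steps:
q(f) = (2 + f)²
Q(T) = 1
L = -291959299/56837052 (L = -859/(2 + 151)² - 24766/(12334 - 7478) = -859/(153²) - 24766/4856 = -859/23409 - 24766*1/4856 = -859*1/23409 - 12383/2428 = -859/23409 - 12383/2428 = -291959299/56837052 ≈ -5.1368)
√(L + Q(-1*87)) = √(-291959299/56837052 + 1) = √(-235122247/56837052) = I*√142719203929/185742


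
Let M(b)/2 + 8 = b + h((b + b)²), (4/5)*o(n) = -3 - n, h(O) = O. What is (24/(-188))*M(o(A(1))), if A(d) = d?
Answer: -1044/47 ≈ -22.213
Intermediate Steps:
o(n) = -15/4 - 5*n/4 (o(n) = 5*(-3 - n)/4 = -15/4 - 5*n/4)
M(b) = -16 + 2*b + 8*b² (M(b) = -16 + 2*(b + (b + b)²) = -16 + 2*(b + (2*b)²) = -16 + 2*(b + 4*b²) = -16 + (2*b + 8*b²) = -16 + 2*b + 8*b²)
(24/(-188))*M(o(A(1))) = (24/(-188))*(-16 + 2*(-15/4 - 5/4*1) + 8*(-15/4 - 5/4*1)²) = (24*(-1/188))*(-16 + 2*(-15/4 - 5/4) + 8*(-15/4 - 5/4)²) = -6*(-16 + 2*(-5) + 8*(-5)²)/47 = -6*(-16 - 10 + 8*25)/47 = -6*(-16 - 10 + 200)/47 = -6/47*174 = -1044/47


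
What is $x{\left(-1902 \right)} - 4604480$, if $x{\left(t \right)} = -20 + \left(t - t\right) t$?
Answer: $-4604500$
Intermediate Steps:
$x{\left(t \right)} = -20$ ($x{\left(t \right)} = -20 + 0 t = -20 + 0 = -20$)
$x{\left(-1902 \right)} - 4604480 = -20 - 4604480 = -4604500$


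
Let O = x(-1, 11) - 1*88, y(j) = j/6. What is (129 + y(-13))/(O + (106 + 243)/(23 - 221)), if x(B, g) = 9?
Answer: -25113/15991 ≈ -1.5704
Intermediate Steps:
y(j) = j/6 (y(j) = j*(⅙) = j/6)
O = -79 (O = 9 - 1*88 = 9 - 88 = -79)
(129 + y(-13))/(O + (106 + 243)/(23 - 221)) = (129 + (⅙)*(-13))/(-79 + (106 + 243)/(23 - 221)) = (129 - 13/6)/(-79 + 349/(-198)) = 761/(6*(-79 + 349*(-1/198))) = 761/(6*(-79 - 349/198)) = 761/(6*(-15991/198)) = (761/6)*(-198/15991) = -25113/15991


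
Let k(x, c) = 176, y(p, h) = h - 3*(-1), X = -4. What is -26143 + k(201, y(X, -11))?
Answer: -25967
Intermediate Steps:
y(p, h) = 3 + h (y(p, h) = h + 3 = 3 + h)
-26143 + k(201, y(X, -11)) = -26143 + 176 = -25967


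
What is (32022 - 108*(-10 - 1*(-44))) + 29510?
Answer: 57860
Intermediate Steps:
(32022 - 108*(-10 - 1*(-44))) + 29510 = (32022 - 108*(-10 + 44)) + 29510 = (32022 - 108*34) + 29510 = (32022 - 3672) + 29510 = 28350 + 29510 = 57860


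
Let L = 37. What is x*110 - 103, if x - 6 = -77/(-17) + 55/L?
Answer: 766593/629 ≈ 1218.7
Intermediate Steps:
x = 7558/629 (x = 6 + (-77/(-17) + 55/37) = 6 + (-77*(-1/17) + 55*(1/37)) = 6 + (77/17 + 55/37) = 6 + 3784/629 = 7558/629 ≈ 12.016)
x*110 - 103 = (7558/629)*110 - 103 = 831380/629 - 103 = 766593/629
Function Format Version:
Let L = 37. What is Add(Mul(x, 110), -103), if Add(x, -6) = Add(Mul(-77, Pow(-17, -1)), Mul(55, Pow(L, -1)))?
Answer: Rational(766593, 629) ≈ 1218.7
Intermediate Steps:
x = Rational(7558, 629) (x = Add(6, Add(Mul(-77, Pow(-17, -1)), Mul(55, Pow(37, -1)))) = Add(6, Add(Mul(-77, Rational(-1, 17)), Mul(55, Rational(1, 37)))) = Add(6, Add(Rational(77, 17), Rational(55, 37))) = Add(6, Rational(3784, 629)) = Rational(7558, 629) ≈ 12.016)
Add(Mul(x, 110), -103) = Add(Mul(Rational(7558, 629), 110), -103) = Add(Rational(831380, 629), -103) = Rational(766593, 629)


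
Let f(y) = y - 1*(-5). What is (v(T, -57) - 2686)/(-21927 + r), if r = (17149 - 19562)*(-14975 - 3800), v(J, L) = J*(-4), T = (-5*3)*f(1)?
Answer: -1163/22641074 ≈ -5.1367e-5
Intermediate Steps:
f(y) = 5 + y (f(y) = y + 5 = 5 + y)
T = -90 (T = (-5*3)*(5 + 1) = -15*6 = -90)
v(J, L) = -4*J
r = 45304075 (r = -2413*(-18775) = 45304075)
(v(T, -57) - 2686)/(-21927 + r) = (-4*(-90) - 2686)/(-21927 + 45304075) = (360 - 2686)/45282148 = -2326*1/45282148 = -1163/22641074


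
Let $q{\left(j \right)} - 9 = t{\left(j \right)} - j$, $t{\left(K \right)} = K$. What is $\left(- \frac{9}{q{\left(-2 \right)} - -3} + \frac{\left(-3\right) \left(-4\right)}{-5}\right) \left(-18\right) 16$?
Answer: $\frac{4536}{5} \approx 907.2$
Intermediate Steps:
$q{\left(j \right)} = 9$ ($q{\left(j \right)} = 9 + \left(j - j\right) = 9 + 0 = 9$)
$\left(- \frac{9}{q{\left(-2 \right)} - -3} + \frac{\left(-3\right) \left(-4\right)}{-5}\right) \left(-18\right) 16 = \left(- \frac{9}{9 - -3} + \frac{\left(-3\right) \left(-4\right)}{-5}\right) \left(-18\right) 16 = \left(- \frac{9}{9 + 3} + 12 \left(- \frac{1}{5}\right)\right) \left(-18\right) 16 = \left(- \frac{9}{12} - \frac{12}{5}\right) \left(-18\right) 16 = \left(\left(-9\right) \frac{1}{12} - \frac{12}{5}\right) \left(-18\right) 16 = \left(- \frac{3}{4} - \frac{12}{5}\right) \left(-18\right) 16 = \left(- \frac{63}{20}\right) \left(-18\right) 16 = \frac{567}{10} \cdot 16 = \frac{4536}{5}$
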